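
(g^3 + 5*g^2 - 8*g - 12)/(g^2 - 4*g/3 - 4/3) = 3*(g^2 + 7*g + 6)/(3*g + 2)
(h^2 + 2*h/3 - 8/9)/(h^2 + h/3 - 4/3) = (h - 2/3)/(h - 1)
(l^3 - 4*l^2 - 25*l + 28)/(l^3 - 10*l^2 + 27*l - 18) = (l^2 - 3*l - 28)/(l^2 - 9*l + 18)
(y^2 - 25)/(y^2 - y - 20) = (y + 5)/(y + 4)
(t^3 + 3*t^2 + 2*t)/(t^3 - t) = (t + 2)/(t - 1)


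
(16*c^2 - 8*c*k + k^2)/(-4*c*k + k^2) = (-4*c + k)/k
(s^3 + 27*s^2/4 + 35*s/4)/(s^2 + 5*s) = s + 7/4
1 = 1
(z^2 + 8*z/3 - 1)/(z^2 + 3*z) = (z - 1/3)/z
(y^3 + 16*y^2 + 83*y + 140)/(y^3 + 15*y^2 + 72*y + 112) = (y + 5)/(y + 4)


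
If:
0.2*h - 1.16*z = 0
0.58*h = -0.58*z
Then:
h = 0.00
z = 0.00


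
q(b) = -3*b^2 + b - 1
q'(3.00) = -17.00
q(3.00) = -25.00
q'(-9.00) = 55.00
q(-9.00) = -253.00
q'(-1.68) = 11.08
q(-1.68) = -11.15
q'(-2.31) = 14.86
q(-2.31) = -19.32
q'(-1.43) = 9.58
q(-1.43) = -8.56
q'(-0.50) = 4.00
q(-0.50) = -2.25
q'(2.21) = -12.26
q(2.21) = -13.44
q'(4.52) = -26.12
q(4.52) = -57.77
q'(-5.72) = 35.32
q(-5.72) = -104.88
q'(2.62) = -14.72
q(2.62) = -18.97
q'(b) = 1 - 6*b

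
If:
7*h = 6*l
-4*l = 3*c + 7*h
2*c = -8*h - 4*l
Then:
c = 0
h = 0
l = 0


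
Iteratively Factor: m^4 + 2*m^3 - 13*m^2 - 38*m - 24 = (m + 1)*(m^3 + m^2 - 14*m - 24) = (m - 4)*(m + 1)*(m^2 + 5*m + 6) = (m - 4)*(m + 1)*(m + 2)*(m + 3)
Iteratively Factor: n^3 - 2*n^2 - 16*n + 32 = (n - 4)*(n^2 + 2*n - 8) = (n - 4)*(n + 4)*(n - 2)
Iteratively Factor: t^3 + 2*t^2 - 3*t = (t + 3)*(t^2 - t) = t*(t + 3)*(t - 1)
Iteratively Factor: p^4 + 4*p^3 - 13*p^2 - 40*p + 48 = (p + 4)*(p^3 - 13*p + 12) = (p + 4)^2*(p^2 - 4*p + 3) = (p - 1)*(p + 4)^2*(p - 3)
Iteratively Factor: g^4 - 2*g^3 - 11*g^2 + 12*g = (g)*(g^3 - 2*g^2 - 11*g + 12) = g*(g - 4)*(g^2 + 2*g - 3) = g*(g - 4)*(g - 1)*(g + 3)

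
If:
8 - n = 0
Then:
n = 8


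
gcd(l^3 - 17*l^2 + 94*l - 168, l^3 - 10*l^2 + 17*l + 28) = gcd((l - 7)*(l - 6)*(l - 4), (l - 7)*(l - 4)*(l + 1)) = l^2 - 11*l + 28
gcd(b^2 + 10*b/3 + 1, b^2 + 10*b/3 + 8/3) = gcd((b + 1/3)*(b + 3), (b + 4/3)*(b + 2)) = 1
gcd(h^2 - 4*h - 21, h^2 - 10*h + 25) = 1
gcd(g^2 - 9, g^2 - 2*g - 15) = g + 3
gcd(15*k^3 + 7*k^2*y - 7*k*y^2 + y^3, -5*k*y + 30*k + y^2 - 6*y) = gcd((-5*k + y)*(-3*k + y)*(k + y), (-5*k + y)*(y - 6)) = -5*k + y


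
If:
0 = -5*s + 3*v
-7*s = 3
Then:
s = -3/7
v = -5/7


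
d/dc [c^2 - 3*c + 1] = 2*c - 3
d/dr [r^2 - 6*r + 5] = 2*r - 6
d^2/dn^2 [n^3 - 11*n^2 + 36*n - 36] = 6*n - 22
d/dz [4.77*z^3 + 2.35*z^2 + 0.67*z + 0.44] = 14.31*z^2 + 4.7*z + 0.67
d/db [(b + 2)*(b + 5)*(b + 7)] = 3*b^2 + 28*b + 59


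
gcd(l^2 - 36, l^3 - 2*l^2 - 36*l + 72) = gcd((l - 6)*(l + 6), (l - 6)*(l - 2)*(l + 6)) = l^2 - 36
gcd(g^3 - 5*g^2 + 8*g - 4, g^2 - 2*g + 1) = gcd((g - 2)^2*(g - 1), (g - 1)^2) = g - 1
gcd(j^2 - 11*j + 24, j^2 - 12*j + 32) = j - 8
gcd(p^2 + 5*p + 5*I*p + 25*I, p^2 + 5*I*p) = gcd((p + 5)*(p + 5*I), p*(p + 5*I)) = p + 5*I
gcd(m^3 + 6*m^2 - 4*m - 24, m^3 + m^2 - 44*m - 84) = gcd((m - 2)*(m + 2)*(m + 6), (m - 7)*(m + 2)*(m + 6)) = m^2 + 8*m + 12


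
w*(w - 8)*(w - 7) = w^3 - 15*w^2 + 56*w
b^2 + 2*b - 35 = (b - 5)*(b + 7)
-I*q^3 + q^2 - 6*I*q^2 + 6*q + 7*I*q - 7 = (q - 1)*(q + 7)*(-I*q + 1)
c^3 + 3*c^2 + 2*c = c*(c + 1)*(c + 2)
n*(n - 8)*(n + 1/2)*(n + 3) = n^4 - 9*n^3/2 - 53*n^2/2 - 12*n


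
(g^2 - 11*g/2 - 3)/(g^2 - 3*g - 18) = (g + 1/2)/(g + 3)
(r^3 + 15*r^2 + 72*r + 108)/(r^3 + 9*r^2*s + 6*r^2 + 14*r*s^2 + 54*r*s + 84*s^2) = (r^2 + 9*r + 18)/(r^2 + 9*r*s + 14*s^2)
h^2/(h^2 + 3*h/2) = 2*h/(2*h + 3)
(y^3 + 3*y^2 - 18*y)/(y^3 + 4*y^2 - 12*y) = (y - 3)/(y - 2)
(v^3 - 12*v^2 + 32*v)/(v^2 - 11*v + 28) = v*(v - 8)/(v - 7)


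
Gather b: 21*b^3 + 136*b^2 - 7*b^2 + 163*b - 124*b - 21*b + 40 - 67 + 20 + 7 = 21*b^3 + 129*b^2 + 18*b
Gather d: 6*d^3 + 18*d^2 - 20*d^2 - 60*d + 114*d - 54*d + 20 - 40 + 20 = 6*d^3 - 2*d^2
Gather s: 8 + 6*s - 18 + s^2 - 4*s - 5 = s^2 + 2*s - 15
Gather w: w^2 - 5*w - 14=w^2 - 5*w - 14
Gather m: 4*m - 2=4*m - 2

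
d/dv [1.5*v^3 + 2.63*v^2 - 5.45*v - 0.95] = 4.5*v^2 + 5.26*v - 5.45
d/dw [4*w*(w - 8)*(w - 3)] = 12*w^2 - 88*w + 96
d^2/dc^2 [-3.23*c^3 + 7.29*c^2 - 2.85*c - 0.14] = 14.58 - 19.38*c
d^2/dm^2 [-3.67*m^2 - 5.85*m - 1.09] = -7.34000000000000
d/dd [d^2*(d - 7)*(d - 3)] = 2*d*(2*d^2 - 15*d + 21)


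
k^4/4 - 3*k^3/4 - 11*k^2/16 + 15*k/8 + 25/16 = (k/4 + 1/4)*(k - 5/2)^2*(k + 1)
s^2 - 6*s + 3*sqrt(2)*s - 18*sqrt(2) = (s - 6)*(s + 3*sqrt(2))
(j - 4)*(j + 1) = j^2 - 3*j - 4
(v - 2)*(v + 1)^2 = v^3 - 3*v - 2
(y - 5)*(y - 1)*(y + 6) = y^3 - 31*y + 30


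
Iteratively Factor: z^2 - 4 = (z + 2)*(z - 2)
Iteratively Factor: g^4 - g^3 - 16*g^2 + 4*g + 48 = (g + 2)*(g^3 - 3*g^2 - 10*g + 24) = (g - 2)*(g + 2)*(g^2 - g - 12) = (g - 2)*(g + 2)*(g + 3)*(g - 4)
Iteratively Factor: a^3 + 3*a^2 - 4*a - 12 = (a + 2)*(a^2 + a - 6) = (a - 2)*(a + 2)*(a + 3)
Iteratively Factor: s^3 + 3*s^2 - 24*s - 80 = (s + 4)*(s^2 - s - 20) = (s + 4)^2*(s - 5)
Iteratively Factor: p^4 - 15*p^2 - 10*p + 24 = (p + 3)*(p^3 - 3*p^2 - 6*p + 8) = (p - 4)*(p + 3)*(p^2 + p - 2) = (p - 4)*(p - 1)*(p + 3)*(p + 2)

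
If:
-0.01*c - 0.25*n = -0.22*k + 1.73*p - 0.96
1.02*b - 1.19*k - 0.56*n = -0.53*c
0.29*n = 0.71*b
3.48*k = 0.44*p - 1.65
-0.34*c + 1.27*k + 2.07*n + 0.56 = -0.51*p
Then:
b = -0.13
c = -0.99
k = -0.40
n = -0.32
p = 0.56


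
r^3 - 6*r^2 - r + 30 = (r - 5)*(r - 3)*(r + 2)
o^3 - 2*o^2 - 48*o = o*(o - 8)*(o + 6)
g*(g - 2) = g^2 - 2*g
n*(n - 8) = n^2 - 8*n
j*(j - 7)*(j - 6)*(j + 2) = j^4 - 11*j^3 + 16*j^2 + 84*j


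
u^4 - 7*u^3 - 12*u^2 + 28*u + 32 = (u - 8)*(u - 2)*(u + 1)*(u + 2)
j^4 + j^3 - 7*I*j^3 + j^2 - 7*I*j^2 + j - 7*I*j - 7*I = (j - 7*I)*(j - I)*(-I*j + 1)*(I*j + I)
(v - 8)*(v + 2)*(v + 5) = v^3 - v^2 - 46*v - 80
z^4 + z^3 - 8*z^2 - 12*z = z*(z - 3)*(z + 2)^2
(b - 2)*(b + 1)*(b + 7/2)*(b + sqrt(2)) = b^4 + sqrt(2)*b^3 + 5*b^3/2 - 11*b^2/2 + 5*sqrt(2)*b^2/2 - 11*sqrt(2)*b/2 - 7*b - 7*sqrt(2)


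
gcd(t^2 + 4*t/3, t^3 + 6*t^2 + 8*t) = t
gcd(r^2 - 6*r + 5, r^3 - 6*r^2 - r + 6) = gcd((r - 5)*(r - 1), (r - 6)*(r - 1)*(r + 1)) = r - 1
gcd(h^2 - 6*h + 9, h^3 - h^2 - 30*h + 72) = h - 3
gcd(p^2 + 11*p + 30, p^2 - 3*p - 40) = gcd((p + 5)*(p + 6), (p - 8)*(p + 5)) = p + 5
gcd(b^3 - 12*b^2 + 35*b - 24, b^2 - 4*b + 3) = b^2 - 4*b + 3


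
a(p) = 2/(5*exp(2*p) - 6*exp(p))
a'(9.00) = 0.00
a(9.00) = 0.00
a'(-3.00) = 6.68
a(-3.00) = -6.98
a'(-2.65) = 4.70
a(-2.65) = -5.01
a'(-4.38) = 26.61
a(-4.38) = -26.89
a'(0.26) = -45.76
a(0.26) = 3.18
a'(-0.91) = 0.62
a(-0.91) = -1.25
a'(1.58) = -0.05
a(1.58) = 0.02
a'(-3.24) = 8.50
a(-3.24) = -8.80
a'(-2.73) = 5.09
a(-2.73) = -5.40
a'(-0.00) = -8.00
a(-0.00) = -2.00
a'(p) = 2*(-10*exp(2*p) + 6*exp(p))/(5*exp(2*p) - 6*exp(p))^2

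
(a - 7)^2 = a^2 - 14*a + 49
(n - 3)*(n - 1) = n^2 - 4*n + 3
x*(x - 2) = x^2 - 2*x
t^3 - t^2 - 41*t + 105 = (t - 5)*(t - 3)*(t + 7)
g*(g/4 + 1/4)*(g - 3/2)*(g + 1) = g^4/4 + g^3/8 - g^2/2 - 3*g/8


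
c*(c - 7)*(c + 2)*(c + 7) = c^4 + 2*c^3 - 49*c^2 - 98*c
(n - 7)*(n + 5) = n^2 - 2*n - 35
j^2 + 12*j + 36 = (j + 6)^2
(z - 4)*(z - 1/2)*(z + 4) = z^3 - z^2/2 - 16*z + 8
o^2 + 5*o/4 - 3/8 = (o - 1/4)*(o + 3/2)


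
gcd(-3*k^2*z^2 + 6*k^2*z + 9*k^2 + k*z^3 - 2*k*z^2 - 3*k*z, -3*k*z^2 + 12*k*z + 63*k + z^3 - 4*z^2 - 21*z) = -3*k + z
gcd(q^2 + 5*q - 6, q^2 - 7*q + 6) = q - 1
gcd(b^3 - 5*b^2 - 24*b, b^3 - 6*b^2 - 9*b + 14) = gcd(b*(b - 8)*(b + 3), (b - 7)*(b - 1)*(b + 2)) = 1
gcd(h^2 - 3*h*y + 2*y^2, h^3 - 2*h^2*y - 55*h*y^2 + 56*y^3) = -h + y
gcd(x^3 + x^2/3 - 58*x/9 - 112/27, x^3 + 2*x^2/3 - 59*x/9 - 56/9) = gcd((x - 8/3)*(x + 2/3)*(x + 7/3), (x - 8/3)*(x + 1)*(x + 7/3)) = x^2 - x/3 - 56/9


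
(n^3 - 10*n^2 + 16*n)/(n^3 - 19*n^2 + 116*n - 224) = n*(n - 2)/(n^2 - 11*n + 28)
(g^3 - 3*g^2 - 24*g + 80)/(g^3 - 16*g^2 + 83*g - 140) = (g^2 + g - 20)/(g^2 - 12*g + 35)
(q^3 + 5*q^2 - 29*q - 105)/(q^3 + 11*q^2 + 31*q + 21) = (q - 5)/(q + 1)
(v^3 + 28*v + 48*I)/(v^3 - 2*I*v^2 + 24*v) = (v + 2*I)/v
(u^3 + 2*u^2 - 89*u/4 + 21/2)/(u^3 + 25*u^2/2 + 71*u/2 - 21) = (u - 7/2)/(u + 7)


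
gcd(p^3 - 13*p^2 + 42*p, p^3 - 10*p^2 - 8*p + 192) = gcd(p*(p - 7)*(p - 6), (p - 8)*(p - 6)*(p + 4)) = p - 6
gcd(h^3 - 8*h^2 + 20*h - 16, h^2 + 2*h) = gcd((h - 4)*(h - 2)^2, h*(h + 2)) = 1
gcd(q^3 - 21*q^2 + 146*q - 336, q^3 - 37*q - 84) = q - 7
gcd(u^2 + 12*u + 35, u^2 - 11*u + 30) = 1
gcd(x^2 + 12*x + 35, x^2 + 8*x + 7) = x + 7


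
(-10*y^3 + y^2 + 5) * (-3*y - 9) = 30*y^4 + 87*y^3 - 9*y^2 - 15*y - 45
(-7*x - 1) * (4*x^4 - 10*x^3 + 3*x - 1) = -28*x^5 + 66*x^4 + 10*x^3 - 21*x^2 + 4*x + 1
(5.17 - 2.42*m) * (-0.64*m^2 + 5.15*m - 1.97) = 1.5488*m^3 - 15.7718*m^2 + 31.3929*m - 10.1849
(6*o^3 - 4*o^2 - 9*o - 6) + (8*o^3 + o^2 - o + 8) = 14*o^3 - 3*o^2 - 10*o + 2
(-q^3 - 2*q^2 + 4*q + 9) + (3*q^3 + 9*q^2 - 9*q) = 2*q^3 + 7*q^2 - 5*q + 9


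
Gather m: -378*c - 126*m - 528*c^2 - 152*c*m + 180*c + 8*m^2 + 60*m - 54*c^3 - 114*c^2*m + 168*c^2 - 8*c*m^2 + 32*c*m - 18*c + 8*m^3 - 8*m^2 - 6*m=-54*c^3 - 360*c^2 - 8*c*m^2 - 216*c + 8*m^3 + m*(-114*c^2 - 120*c - 72)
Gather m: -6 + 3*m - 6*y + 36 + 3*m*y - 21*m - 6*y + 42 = m*(3*y - 18) - 12*y + 72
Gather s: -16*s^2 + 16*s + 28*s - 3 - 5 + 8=-16*s^2 + 44*s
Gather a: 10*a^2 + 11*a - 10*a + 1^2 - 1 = 10*a^2 + a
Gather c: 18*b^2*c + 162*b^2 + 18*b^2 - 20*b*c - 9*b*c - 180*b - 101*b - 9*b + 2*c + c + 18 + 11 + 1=180*b^2 - 290*b + c*(18*b^2 - 29*b + 3) + 30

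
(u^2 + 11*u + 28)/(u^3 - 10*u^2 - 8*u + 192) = (u + 7)/(u^2 - 14*u + 48)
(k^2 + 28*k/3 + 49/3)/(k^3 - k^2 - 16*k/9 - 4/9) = 3*(3*k^2 + 28*k + 49)/(9*k^3 - 9*k^2 - 16*k - 4)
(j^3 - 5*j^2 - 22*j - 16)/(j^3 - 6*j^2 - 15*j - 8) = (j + 2)/(j + 1)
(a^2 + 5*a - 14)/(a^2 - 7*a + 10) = (a + 7)/(a - 5)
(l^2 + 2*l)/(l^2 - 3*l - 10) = l/(l - 5)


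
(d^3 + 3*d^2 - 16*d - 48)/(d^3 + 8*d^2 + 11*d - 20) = (d^2 - d - 12)/(d^2 + 4*d - 5)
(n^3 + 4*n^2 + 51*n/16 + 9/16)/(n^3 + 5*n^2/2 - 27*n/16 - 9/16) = (4*n + 3)/(4*n - 3)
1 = 1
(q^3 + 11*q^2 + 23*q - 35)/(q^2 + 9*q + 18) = (q^3 + 11*q^2 + 23*q - 35)/(q^2 + 9*q + 18)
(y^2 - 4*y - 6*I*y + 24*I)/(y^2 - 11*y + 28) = (y - 6*I)/(y - 7)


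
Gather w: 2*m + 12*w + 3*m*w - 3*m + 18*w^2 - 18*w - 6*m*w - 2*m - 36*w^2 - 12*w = -3*m - 18*w^2 + w*(-3*m - 18)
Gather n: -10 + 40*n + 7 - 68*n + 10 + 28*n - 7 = 0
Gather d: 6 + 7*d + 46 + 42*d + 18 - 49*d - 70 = 0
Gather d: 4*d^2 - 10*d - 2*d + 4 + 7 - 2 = 4*d^2 - 12*d + 9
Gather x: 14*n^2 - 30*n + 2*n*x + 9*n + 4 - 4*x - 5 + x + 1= 14*n^2 - 21*n + x*(2*n - 3)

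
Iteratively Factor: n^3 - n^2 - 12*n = (n - 4)*(n^2 + 3*n) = n*(n - 4)*(n + 3)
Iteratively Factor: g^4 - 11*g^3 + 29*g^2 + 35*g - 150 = (g + 2)*(g^3 - 13*g^2 + 55*g - 75) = (g - 5)*(g + 2)*(g^2 - 8*g + 15) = (g - 5)^2*(g + 2)*(g - 3)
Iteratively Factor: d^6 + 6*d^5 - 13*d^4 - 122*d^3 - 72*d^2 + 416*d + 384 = (d - 4)*(d^5 + 10*d^4 + 27*d^3 - 14*d^2 - 128*d - 96) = (d - 4)*(d + 1)*(d^4 + 9*d^3 + 18*d^2 - 32*d - 96) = (d - 4)*(d + 1)*(d + 4)*(d^3 + 5*d^2 - 2*d - 24) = (d - 4)*(d - 2)*(d + 1)*(d + 4)*(d^2 + 7*d + 12) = (d - 4)*(d - 2)*(d + 1)*(d + 4)^2*(d + 3)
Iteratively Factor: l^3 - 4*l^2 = (l)*(l^2 - 4*l) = l^2*(l - 4)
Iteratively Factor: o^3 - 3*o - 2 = (o - 2)*(o^2 + 2*o + 1) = (o - 2)*(o + 1)*(o + 1)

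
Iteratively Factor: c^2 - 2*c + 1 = (c - 1)*(c - 1)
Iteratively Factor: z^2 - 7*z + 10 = (z - 2)*(z - 5)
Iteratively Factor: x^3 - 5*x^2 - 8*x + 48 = (x - 4)*(x^2 - x - 12) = (x - 4)^2*(x + 3)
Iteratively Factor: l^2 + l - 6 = (l - 2)*(l + 3)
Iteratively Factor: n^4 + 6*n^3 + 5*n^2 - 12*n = (n + 4)*(n^3 + 2*n^2 - 3*n) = (n - 1)*(n + 4)*(n^2 + 3*n) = (n - 1)*(n + 3)*(n + 4)*(n)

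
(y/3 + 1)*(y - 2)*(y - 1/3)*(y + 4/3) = y^4/3 + 2*y^3/3 - 49*y^2/27 - 58*y/27 + 8/9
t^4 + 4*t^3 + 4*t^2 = t^2*(t + 2)^2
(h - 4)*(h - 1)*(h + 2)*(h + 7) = h^4 + 4*h^3 - 27*h^2 - 34*h + 56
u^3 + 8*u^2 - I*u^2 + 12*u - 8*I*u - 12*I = (u + 2)*(u + 6)*(u - I)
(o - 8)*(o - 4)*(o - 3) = o^3 - 15*o^2 + 68*o - 96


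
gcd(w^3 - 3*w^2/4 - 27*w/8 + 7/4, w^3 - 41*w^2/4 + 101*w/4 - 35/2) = w - 2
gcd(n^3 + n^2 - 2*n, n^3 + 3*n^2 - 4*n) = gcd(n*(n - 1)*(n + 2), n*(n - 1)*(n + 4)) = n^2 - n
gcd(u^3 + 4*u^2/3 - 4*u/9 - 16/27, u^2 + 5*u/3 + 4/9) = u + 4/3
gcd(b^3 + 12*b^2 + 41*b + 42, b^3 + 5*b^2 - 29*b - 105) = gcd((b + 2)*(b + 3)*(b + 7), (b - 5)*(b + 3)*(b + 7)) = b^2 + 10*b + 21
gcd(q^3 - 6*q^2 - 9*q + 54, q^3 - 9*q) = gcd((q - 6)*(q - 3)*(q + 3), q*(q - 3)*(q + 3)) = q^2 - 9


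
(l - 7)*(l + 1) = l^2 - 6*l - 7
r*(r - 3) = r^2 - 3*r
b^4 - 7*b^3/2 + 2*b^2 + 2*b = b*(b - 2)^2*(b + 1/2)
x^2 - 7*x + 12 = (x - 4)*(x - 3)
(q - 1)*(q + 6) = q^2 + 5*q - 6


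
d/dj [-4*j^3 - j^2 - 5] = 2*j*(-6*j - 1)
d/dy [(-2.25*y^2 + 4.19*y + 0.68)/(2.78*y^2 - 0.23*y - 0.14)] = (-11.1307*y^2 - 3.1508*y - 0.4302)/(7.7284*y^4 - 1.2788*y^3 - 0.7255*y^2 + 0.0644*y + 0.0196)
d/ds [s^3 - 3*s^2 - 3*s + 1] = 3*s^2 - 6*s - 3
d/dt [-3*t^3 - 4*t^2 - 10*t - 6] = -9*t^2 - 8*t - 10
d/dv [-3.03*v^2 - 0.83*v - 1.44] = -6.06*v - 0.83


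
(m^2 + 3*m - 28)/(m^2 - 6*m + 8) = (m + 7)/(m - 2)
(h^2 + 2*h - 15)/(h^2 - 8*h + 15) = (h + 5)/(h - 5)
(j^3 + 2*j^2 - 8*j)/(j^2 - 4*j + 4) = j*(j + 4)/(j - 2)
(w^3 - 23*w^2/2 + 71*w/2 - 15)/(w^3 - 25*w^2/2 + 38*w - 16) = (w^2 - 11*w + 30)/(w^2 - 12*w + 32)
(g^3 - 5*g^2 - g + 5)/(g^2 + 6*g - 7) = (g^2 - 4*g - 5)/(g + 7)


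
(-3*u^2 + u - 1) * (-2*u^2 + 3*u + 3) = 6*u^4 - 11*u^3 - 4*u^2 - 3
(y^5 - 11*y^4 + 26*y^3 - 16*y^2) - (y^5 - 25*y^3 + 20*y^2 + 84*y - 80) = -11*y^4 + 51*y^3 - 36*y^2 - 84*y + 80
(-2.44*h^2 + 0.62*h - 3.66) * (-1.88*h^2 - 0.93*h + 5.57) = 4.5872*h^4 + 1.1036*h^3 - 7.2866*h^2 + 6.8572*h - 20.3862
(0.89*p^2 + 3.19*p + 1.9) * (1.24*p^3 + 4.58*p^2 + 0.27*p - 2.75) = 1.1036*p^5 + 8.0318*p^4 + 17.2065*p^3 + 7.1158*p^2 - 8.2595*p - 5.225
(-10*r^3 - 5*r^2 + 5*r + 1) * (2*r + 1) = -20*r^4 - 20*r^3 + 5*r^2 + 7*r + 1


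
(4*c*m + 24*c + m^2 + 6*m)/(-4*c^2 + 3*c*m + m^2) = (-m - 6)/(c - m)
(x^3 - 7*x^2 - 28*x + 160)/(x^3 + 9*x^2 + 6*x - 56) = (x^3 - 7*x^2 - 28*x + 160)/(x^3 + 9*x^2 + 6*x - 56)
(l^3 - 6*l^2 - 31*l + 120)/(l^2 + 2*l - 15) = l - 8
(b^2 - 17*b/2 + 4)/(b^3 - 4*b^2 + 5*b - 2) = (b^2 - 17*b/2 + 4)/(b^3 - 4*b^2 + 5*b - 2)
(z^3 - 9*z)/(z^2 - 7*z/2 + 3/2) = 2*z*(z + 3)/(2*z - 1)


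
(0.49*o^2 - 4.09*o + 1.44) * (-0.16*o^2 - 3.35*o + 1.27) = -0.0784*o^4 - 0.9871*o^3 + 14.0934*o^2 - 10.0183*o + 1.8288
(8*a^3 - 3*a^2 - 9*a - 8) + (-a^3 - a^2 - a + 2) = 7*a^3 - 4*a^2 - 10*a - 6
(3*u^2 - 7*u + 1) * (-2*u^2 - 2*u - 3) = -6*u^4 + 8*u^3 + 3*u^2 + 19*u - 3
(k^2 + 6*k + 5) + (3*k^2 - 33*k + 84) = 4*k^2 - 27*k + 89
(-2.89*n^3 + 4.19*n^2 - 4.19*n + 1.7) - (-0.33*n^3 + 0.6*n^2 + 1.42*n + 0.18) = -2.56*n^3 + 3.59*n^2 - 5.61*n + 1.52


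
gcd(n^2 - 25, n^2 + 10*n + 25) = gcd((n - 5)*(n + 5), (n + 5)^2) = n + 5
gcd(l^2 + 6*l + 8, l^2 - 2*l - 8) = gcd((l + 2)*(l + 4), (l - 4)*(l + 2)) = l + 2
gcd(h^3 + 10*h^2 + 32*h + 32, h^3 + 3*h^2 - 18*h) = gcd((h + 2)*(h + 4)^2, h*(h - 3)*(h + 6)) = 1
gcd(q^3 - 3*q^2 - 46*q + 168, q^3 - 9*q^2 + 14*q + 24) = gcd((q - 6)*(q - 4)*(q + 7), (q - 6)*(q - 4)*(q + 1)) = q^2 - 10*q + 24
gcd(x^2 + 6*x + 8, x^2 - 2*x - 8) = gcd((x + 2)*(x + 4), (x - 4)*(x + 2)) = x + 2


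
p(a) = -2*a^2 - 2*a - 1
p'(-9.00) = 34.00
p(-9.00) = -145.00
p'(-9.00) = 34.00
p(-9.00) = -145.00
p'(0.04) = -2.16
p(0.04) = -1.08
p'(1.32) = -7.28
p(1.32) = -7.12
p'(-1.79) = 5.16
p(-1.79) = -3.83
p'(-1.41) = 3.64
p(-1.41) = -2.16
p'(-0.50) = 0.00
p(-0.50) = -0.50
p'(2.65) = -12.60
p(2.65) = -20.34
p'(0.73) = -4.92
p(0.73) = -3.53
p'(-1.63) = 4.52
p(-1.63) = -3.05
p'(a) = -4*a - 2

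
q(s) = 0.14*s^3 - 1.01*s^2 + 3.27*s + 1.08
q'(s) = 0.42*s^2 - 2.02*s + 3.27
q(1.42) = 4.09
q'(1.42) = 1.25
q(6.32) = 16.75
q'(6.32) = 7.28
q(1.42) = 4.09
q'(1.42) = 1.25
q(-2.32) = -13.69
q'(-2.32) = 10.22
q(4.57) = 8.29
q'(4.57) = 2.81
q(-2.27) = -13.18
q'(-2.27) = 10.02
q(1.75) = 4.46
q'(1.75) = 1.02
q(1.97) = 4.67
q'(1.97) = 0.92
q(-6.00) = -85.14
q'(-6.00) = 30.51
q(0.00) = 1.08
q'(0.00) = 3.27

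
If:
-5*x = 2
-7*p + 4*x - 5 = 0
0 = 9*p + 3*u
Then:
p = -33/35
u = 99/35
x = -2/5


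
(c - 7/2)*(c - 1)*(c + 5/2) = c^3 - 2*c^2 - 31*c/4 + 35/4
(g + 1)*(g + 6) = g^2 + 7*g + 6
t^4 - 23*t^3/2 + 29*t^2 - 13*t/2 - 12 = (t - 8)*(t - 3)*(t - 1)*(t + 1/2)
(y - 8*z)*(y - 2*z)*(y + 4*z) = y^3 - 6*y^2*z - 24*y*z^2 + 64*z^3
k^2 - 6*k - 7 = (k - 7)*(k + 1)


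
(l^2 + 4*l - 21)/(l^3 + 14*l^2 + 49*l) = (l - 3)/(l*(l + 7))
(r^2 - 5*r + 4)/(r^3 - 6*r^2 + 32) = (r - 1)/(r^2 - 2*r - 8)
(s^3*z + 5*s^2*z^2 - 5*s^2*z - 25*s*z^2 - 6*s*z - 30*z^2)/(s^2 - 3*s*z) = z*(s^3 + 5*s^2*z - 5*s^2 - 25*s*z - 6*s - 30*z)/(s*(s - 3*z))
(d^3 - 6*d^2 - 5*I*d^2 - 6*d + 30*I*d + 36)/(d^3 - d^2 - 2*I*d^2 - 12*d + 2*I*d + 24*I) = (d^2 - 3*d*(2 + I) + 18*I)/(d^2 - d - 12)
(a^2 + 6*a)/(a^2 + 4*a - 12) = a/(a - 2)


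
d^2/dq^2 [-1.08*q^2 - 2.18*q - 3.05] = -2.16000000000000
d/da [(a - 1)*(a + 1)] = 2*a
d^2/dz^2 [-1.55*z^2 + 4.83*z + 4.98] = -3.10000000000000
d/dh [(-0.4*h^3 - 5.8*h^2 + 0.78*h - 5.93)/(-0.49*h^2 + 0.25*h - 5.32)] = (0.196*h^4 - 0.2*h^3 + 5.3162*h^2 + 55.9006*h - 2.6671)/(0.2401*h^4 - 0.245*h^3 + 5.2761*h^2 - 2.66*h + 28.3024)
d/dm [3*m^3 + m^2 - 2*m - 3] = 9*m^2 + 2*m - 2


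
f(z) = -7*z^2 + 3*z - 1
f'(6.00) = -81.00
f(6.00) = -235.00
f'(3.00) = -39.00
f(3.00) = -55.00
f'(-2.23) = 34.22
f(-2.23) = -42.50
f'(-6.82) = 98.48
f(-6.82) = -347.05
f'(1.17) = -13.38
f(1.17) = -7.07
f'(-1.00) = 17.00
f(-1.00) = -11.00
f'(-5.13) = 74.82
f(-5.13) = -200.61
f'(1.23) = -14.22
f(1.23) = -7.90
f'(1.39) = -16.46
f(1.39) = -10.35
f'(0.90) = -9.60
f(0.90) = -3.97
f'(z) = 3 - 14*z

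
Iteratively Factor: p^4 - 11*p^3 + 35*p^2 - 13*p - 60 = (p + 1)*(p^3 - 12*p^2 + 47*p - 60) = (p - 5)*(p + 1)*(p^2 - 7*p + 12) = (p - 5)*(p - 4)*(p + 1)*(p - 3)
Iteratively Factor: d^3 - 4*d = (d + 2)*(d^2 - 2*d) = (d - 2)*(d + 2)*(d)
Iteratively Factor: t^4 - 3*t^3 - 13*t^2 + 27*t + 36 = (t - 3)*(t^3 - 13*t - 12) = (t - 3)*(t + 1)*(t^2 - t - 12) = (t - 3)*(t + 1)*(t + 3)*(t - 4)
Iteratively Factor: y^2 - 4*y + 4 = (y - 2)*(y - 2)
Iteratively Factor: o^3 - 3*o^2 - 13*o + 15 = (o + 3)*(o^2 - 6*o + 5) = (o - 1)*(o + 3)*(o - 5)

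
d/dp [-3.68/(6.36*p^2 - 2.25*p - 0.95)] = (46.8096*p - 8.28)/(-6.36*p^2 + 2.25*p + 0.95)^2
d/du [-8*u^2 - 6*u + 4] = -16*u - 6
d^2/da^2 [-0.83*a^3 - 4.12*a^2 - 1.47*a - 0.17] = -4.98*a - 8.24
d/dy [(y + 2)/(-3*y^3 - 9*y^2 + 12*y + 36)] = (2*y + 1)/(3*(y^4 + 2*y^3 - 11*y^2 - 12*y + 36))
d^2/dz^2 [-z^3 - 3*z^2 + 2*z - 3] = -6*z - 6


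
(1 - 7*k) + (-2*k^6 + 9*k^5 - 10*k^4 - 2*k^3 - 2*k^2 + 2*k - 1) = -2*k^6 + 9*k^5 - 10*k^4 - 2*k^3 - 2*k^2 - 5*k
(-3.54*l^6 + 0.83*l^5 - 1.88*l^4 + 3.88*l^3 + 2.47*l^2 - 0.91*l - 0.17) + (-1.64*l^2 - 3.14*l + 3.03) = -3.54*l^6 + 0.83*l^5 - 1.88*l^4 + 3.88*l^3 + 0.83*l^2 - 4.05*l + 2.86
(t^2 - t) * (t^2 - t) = t^4 - 2*t^3 + t^2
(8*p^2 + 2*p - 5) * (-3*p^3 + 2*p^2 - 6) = -24*p^5 + 10*p^4 + 19*p^3 - 58*p^2 - 12*p + 30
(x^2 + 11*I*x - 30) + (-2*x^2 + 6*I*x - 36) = -x^2 + 17*I*x - 66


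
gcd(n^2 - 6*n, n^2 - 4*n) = n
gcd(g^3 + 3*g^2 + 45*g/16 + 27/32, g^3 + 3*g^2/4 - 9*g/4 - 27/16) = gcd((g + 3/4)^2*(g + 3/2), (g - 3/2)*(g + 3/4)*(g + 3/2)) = g^2 + 9*g/4 + 9/8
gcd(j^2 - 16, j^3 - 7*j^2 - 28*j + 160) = j - 4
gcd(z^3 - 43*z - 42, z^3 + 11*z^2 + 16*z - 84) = z + 6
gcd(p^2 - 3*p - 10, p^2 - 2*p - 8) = p + 2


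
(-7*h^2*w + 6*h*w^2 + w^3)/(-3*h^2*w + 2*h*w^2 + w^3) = (7*h + w)/(3*h + w)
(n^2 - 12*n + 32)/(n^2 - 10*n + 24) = (n - 8)/(n - 6)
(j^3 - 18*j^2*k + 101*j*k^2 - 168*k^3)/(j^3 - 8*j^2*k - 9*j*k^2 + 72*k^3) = (j - 7*k)/(j + 3*k)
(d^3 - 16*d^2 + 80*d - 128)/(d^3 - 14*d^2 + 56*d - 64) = (d - 4)/(d - 2)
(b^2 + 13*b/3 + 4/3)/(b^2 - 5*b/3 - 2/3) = (b + 4)/(b - 2)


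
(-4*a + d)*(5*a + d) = -20*a^2 + a*d + d^2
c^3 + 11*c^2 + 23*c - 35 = (c - 1)*(c + 5)*(c + 7)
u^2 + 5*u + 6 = (u + 2)*(u + 3)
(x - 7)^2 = x^2 - 14*x + 49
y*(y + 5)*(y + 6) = y^3 + 11*y^2 + 30*y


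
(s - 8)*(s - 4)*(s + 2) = s^3 - 10*s^2 + 8*s + 64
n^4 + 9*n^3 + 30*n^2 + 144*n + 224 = (n + 2)*(n + 7)*(n - 4*I)*(n + 4*I)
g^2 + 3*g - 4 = (g - 1)*(g + 4)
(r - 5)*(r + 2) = r^2 - 3*r - 10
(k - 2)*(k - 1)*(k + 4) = k^3 + k^2 - 10*k + 8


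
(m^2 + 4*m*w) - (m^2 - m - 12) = 4*m*w + m + 12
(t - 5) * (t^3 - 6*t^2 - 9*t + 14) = t^4 - 11*t^3 + 21*t^2 + 59*t - 70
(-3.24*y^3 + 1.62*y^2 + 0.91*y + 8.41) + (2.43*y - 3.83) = -3.24*y^3 + 1.62*y^2 + 3.34*y + 4.58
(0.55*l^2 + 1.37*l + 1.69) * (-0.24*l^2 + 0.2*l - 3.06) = -0.132*l^4 - 0.2188*l^3 - 1.8146*l^2 - 3.8542*l - 5.1714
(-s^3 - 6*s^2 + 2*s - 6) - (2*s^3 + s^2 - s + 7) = -3*s^3 - 7*s^2 + 3*s - 13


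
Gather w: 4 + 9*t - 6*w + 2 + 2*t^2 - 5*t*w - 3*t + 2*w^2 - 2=2*t^2 + 6*t + 2*w^2 + w*(-5*t - 6) + 4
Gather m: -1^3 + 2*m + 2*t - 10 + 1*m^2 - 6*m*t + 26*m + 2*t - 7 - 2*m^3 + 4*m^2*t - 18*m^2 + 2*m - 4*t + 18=-2*m^3 + m^2*(4*t - 17) + m*(30 - 6*t)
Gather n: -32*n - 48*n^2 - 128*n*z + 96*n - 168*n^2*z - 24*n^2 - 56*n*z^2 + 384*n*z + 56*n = n^2*(-168*z - 72) + n*(-56*z^2 + 256*z + 120)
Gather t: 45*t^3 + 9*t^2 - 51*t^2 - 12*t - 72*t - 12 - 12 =45*t^3 - 42*t^2 - 84*t - 24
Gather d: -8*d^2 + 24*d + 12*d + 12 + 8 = -8*d^2 + 36*d + 20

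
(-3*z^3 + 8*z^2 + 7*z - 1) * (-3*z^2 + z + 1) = 9*z^5 - 27*z^4 - 16*z^3 + 18*z^2 + 6*z - 1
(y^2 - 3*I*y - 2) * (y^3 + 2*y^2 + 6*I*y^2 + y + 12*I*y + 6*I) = y^5 + 2*y^4 + 3*I*y^4 + 17*y^3 + 6*I*y^3 + 32*y^2 - 9*I*y^2 + 16*y - 24*I*y - 12*I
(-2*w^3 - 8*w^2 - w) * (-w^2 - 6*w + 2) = 2*w^5 + 20*w^4 + 45*w^3 - 10*w^2 - 2*w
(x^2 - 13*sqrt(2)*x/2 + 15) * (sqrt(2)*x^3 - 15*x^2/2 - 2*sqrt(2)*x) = sqrt(2)*x^5 - 41*x^4/2 + 247*sqrt(2)*x^3/4 - 173*x^2/2 - 30*sqrt(2)*x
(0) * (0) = 0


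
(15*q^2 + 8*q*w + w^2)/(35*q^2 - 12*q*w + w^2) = (15*q^2 + 8*q*w + w^2)/(35*q^2 - 12*q*w + w^2)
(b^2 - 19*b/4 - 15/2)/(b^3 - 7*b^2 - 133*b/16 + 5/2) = 4*(b - 6)/(4*b^2 - 33*b + 8)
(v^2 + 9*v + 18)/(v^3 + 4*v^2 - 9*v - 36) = (v + 6)/(v^2 + v - 12)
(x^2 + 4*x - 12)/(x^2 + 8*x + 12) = (x - 2)/(x + 2)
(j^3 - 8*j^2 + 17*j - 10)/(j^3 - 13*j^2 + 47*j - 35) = (j - 2)/(j - 7)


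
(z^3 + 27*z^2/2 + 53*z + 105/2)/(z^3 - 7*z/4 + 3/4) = 2*(z^2 + 12*z + 35)/(2*z^2 - 3*z + 1)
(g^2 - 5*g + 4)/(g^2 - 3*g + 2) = (g - 4)/(g - 2)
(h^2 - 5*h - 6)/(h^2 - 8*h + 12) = (h + 1)/(h - 2)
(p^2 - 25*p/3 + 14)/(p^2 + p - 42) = (p - 7/3)/(p + 7)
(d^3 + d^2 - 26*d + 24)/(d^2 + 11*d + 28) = (d^3 + d^2 - 26*d + 24)/(d^2 + 11*d + 28)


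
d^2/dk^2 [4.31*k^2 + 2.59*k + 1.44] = 8.62000000000000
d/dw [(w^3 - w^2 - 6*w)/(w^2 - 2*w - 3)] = (w^2 + 2*w + 2)/(w^2 + 2*w + 1)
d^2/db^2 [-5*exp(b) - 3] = -5*exp(b)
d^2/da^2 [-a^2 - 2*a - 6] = -2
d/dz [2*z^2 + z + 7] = 4*z + 1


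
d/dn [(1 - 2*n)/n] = -1/n^2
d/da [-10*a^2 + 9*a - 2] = 9 - 20*a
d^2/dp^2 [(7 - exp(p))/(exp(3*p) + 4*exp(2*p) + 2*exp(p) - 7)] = (-4*exp(6*p) + 51*exp(5*p) + 300*exp(4*p) + 393*exp(3*p) + 441*exp(2*p) + 798*exp(p) + 49)*exp(p)/(exp(9*p) + 12*exp(8*p) + 54*exp(7*p) + 91*exp(6*p) - 60*exp(5*p) - 372*exp(4*p) - 181*exp(3*p) + 504*exp(2*p) + 294*exp(p) - 343)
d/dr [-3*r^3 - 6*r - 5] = -9*r^2 - 6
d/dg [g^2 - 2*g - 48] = 2*g - 2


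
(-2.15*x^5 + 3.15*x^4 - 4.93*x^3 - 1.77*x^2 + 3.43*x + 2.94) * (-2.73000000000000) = 5.8695*x^5 - 8.5995*x^4 + 13.4589*x^3 + 4.8321*x^2 - 9.3639*x - 8.0262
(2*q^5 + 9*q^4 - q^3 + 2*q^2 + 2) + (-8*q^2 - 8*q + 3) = 2*q^5 + 9*q^4 - q^3 - 6*q^2 - 8*q + 5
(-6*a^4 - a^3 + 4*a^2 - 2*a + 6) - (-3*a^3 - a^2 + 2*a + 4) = -6*a^4 + 2*a^3 + 5*a^2 - 4*a + 2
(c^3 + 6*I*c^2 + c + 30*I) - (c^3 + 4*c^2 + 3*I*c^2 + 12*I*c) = -4*c^2 + 3*I*c^2 + c - 12*I*c + 30*I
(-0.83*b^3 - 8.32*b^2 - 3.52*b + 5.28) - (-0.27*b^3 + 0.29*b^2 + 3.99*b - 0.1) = -0.56*b^3 - 8.61*b^2 - 7.51*b + 5.38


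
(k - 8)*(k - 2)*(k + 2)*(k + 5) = k^4 - 3*k^3 - 44*k^2 + 12*k + 160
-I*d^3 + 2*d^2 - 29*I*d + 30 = (d - 5*I)*(d + 6*I)*(-I*d + 1)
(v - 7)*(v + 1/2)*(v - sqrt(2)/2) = v^3 - 13*v^2/2 - sqrt(2)*v^2/2 - 7*v/2 + 13*sqrt(2)*v/4 + 7*sqrt(2)/4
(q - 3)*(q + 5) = q^2 + 2*q - 15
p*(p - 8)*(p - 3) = p^3 - 11*p^2 + 24*p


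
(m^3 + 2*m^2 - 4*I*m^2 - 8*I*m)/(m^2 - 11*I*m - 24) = m*(-m^2 - 2*m + 4*I*m + 8*I)/(-m^2 + 11*I*m + 24)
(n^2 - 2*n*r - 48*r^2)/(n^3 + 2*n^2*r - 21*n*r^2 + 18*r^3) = (n - 8*r)/(n^2 - 4*n*r + 3*r^2)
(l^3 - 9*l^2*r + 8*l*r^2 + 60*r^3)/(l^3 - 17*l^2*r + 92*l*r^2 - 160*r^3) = (l^2 - 4*l*r - 12*r^2)/(l^2 - 12*l*r + 32*r^2)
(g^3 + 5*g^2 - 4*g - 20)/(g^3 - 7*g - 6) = (g^2 + 3*g - 10)/(g^2 - 2*g - 3)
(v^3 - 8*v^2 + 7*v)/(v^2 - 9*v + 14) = v*(v - 1)/(v - 2)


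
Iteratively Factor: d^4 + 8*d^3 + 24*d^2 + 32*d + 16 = (d + 2)*(d^3 + 6*d^2 + 12*d + 8) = (d + 2)^2*(d^2 + 4*d + 4) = (d + 2)^3*(d + 2)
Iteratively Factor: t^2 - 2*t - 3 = (t + 1)*(t - 3)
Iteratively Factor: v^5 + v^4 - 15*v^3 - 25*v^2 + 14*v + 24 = (v + 2)*(v^4 - v^3 - 13*v^2 + v + 12) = (v - 1)*(v + 2)*(v^3 - 13*v - 12) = (v - 1)*(v + 2)*(v + 3)*(v^2 - 3*v - 4) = (v - 4)*(v - 1)*(v + 2)*(v + 3)*(v + 1)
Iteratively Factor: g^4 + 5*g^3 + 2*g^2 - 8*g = (g + 4)*(g^3 + g^2 - 2*g) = (g + 2)*(g + 4)*(g^2 - g) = (g - 1)*(g + 2)*(g + 4)*(g)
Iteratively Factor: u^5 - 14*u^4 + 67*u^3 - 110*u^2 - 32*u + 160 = (u - 5)*(u^4 - 9*u^3 + 22*u^2 - 32) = (u - 5)*(u - 2)*(u^3 - 7*u^2 + 8*u + 16) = (u - 5)*(u - 2)*(u + 1)*(u^2 - 8*u + 16) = (u - 5)*(u - 4)*(u - 2)*(u + 1)*(u - 4)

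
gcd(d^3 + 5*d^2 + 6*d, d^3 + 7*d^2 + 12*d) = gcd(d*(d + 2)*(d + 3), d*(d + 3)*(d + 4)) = d^2 + 3*d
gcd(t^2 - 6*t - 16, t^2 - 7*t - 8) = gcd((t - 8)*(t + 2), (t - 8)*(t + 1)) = t - 8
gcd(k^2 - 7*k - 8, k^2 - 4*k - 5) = k + 1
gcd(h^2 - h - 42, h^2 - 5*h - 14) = h - 7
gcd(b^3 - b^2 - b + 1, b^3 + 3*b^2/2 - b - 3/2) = b^2 - 1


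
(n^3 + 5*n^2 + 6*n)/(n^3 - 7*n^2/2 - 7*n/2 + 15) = 2*n*(n + 3)/(2*n^2 - 11*n + 15)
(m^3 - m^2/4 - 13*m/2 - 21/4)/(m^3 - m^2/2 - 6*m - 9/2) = (4*m + 7)/(2*(2*m + 3))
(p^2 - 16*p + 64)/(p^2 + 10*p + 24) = (p^2 - 16*p + 64)/(p^2 + 10*p + 24)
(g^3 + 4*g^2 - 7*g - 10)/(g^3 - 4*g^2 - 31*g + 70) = (g + 1)/(g - 7)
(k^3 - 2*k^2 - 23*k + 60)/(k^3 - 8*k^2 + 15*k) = (k^2 + k - 20)/(k*(k - 5))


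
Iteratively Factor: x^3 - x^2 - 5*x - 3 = (x + 1)*(x^2 - 2*x - 3) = (x - 3)*(x + 1)*(x + 1)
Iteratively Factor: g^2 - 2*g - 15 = (g - 5)*(g + 3)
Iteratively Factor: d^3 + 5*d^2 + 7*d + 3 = (d + 1)*(d^2 + 4*d + 3) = (d + 1)*(d + 3)*(d + 1)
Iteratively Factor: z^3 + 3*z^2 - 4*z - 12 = (z + 2)*(z^2 + z - 6) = (z - 2)*(z + 2)*(z + 3)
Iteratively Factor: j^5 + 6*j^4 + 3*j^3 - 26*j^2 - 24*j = (j + 4)*(j^4 + 2*j^3 - 5*j^2 - 6*j) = (j - 2)*(j + 4)*(j^3 + 4*j^2 + 3*j) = (j - 2)*(j + 3)*(j + 4)*(j^2 + j) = (j - 2)*(j + 1)*(j + 3)*(j + 4)*(j)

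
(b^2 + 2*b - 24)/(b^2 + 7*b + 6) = (b - 4)/(b + 1)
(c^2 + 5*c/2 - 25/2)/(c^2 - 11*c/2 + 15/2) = (c + 5)/(c - 3)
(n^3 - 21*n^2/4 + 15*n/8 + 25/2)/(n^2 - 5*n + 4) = (8*n^2 - 10*n - 25)/(8*(n - 1))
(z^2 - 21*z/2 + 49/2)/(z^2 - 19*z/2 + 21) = (z - 7)/(z - 6)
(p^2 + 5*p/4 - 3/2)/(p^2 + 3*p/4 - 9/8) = 2*(p + 2)/(2*p + 3)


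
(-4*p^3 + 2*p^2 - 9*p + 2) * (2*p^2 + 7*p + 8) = -8*p^5 - 24*p^4 - 36*p^3 - 43*p^2 - 58*p + 16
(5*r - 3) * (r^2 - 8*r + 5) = 5*r^3 - 43*r^2 + 49*r - 15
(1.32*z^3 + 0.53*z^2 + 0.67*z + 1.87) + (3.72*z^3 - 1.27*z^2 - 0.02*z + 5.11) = 5.04*z^3 - 0.74*z^2 + 0.65*z + 6.98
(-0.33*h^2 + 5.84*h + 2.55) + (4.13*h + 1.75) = -0.33*h^2 + 9.97*h + 4.3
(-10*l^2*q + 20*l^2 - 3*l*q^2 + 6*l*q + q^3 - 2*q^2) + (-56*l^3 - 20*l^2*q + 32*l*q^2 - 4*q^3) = -56*l^3 - 30*l^2*q + 20*l^2 + 29*l*q^2 + 6*l*q - 3*q^3 - 2*q^2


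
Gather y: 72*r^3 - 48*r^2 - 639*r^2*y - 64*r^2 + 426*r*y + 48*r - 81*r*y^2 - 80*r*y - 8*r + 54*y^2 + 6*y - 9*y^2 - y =72*r^3 - 112*r^2 + 40*r + y^2*(45 - 81*r) + y*(-639*r^2 + 346*r + 5)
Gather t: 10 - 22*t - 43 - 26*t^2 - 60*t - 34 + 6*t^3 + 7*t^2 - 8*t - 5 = 6*t^3 - 19*t^2 - 90*t - 72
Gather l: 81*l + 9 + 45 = 81*l + 54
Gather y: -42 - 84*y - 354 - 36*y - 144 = -120*y - 540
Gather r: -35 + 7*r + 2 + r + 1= 8*r - 32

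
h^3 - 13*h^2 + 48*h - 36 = (h - 6)^2*(h - 1)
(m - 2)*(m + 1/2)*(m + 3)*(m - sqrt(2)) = m^4 - sqrt(2)*m^3 + 3*m^3/2 - 11*m^2/2 - 3*sqrt(2)*m^2/2 - 3*m + 11*sqrt(2)*m/2 + 3*sqrt(2)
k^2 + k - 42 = (k - 6)*(k + 7)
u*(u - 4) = u^2 - 4*u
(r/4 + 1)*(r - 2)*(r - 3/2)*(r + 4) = r^4/4 + 9*r^3/8 - 9*r^2/4 - 8*r + 12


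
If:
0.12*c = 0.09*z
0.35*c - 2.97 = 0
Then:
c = 8.49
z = 11.31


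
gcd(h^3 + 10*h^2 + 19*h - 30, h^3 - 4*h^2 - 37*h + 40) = h^2 + 4*h - 5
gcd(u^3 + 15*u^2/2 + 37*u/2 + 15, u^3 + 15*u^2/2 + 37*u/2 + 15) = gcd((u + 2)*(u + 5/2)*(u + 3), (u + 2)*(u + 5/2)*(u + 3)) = u^3 + 15*u^2/2 + 37*u/2 + 15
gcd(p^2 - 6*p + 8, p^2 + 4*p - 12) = p - 2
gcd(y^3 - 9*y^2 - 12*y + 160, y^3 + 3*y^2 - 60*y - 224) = y^2 - 4*y - 32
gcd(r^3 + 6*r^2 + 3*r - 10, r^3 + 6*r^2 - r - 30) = r + 5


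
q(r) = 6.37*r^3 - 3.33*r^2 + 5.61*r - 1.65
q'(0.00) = 5.61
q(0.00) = -1.65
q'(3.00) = 157.62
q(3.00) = 157.20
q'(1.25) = 27.14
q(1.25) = 12.60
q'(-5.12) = 540.67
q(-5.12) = -972.63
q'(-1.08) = 35.09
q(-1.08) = -19.62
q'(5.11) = 470.58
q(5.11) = 790.03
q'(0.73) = 10.93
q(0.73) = 3.15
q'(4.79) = 412.17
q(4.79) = 648.90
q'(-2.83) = 177.51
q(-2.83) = -188.57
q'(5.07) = 463.06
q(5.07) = 771.36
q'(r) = 19.11*r^2 - 6.66*r + 5.61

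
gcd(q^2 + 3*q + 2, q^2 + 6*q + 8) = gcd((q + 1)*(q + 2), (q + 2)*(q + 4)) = q + 2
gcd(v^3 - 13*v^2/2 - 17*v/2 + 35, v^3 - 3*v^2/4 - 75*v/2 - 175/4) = v - 7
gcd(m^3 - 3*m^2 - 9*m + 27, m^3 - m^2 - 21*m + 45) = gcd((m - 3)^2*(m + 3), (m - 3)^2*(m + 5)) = m^2 - 6*m + 9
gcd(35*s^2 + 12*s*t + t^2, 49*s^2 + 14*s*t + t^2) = 7*s + t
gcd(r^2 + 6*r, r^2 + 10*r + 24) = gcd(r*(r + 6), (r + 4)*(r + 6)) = r + 6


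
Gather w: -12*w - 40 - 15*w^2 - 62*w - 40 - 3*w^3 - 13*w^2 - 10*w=-3*w^3 - 28*w^2 - 84*w - 80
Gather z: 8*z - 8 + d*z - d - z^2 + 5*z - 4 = -d - z^2 + z*(d + 13) - 12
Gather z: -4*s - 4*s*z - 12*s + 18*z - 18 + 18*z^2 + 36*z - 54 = -16*s + 18*z^2 + z*(54 - 4*s) - 72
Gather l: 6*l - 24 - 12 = 6*l - 36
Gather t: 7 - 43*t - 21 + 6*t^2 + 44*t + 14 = 6*t^2 + t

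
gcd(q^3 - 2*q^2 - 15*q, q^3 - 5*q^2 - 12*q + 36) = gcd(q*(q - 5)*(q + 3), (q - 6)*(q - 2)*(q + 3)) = q + 3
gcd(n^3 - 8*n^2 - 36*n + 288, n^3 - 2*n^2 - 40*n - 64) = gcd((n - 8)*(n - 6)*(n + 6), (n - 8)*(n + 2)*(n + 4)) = n - 8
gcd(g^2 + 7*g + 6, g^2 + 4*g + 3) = g + 1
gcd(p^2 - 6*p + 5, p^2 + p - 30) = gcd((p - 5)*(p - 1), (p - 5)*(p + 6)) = p - 5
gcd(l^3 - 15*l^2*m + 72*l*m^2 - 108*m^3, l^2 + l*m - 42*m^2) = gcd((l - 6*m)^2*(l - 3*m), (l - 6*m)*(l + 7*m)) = l - 6*m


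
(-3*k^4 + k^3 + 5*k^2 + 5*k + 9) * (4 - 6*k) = 18*k^5 - 18*k^4 - 26*k^3 - 10*k^2 - 34*k + 36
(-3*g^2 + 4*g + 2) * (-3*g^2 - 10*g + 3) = 9*g^4 + 18*g^3 - 55*g^2 - 8*g + 6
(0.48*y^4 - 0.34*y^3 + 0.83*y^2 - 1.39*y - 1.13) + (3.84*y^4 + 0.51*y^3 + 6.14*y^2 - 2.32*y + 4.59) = 4.32*y^4 + 0.17*y^3 + 6.97*y^2 - 3.71*y + 3.46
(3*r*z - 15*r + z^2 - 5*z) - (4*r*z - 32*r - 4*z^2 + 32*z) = -r*z + 17*r + 5*z^2 - 37*z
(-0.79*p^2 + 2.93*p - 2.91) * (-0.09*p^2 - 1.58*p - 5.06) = 0.0711*p^4 + 0.9845*p^3 - 0.370100000000001*p^2 - 10.228*p + 14.7246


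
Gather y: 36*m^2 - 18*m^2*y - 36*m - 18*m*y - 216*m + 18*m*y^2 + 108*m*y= 36*m^2 + 18*m*y^2 - 252*m + y*(-18*m^2 + 90*m)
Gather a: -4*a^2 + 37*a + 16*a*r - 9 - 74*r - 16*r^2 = -4*a^2 + a*(16*r + 37) - 16*r^2 - 74*r - 9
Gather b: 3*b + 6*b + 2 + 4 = 9*b + 6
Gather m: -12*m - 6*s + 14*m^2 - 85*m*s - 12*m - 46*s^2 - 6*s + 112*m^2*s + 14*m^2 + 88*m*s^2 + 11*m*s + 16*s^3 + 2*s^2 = m^2*(112*s + 28) + m*(88*s^2 - 74*s - 24) + 16*s^3 - 44*s^2 - 12*s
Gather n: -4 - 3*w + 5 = 1 - 3*w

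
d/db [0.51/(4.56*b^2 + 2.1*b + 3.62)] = (-4.6512*b - 1.071)/(4.56*b^2 + 2.1*b + 3.62)^2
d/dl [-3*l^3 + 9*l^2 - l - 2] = -9*l^2 + 18*l - 1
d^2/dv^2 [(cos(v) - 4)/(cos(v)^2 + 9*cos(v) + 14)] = (-9*(1 - cos(2*v))^2*cos(v)/4 + 25*(1 - cos(2*v))^2/4 - 854*cos(v) + 126*cos(2*v) + 93*cos(3*v)/2 + cos(5*v)/2 - 687)/((cos(v) + 2)^3*(cos(v) + 7)^3)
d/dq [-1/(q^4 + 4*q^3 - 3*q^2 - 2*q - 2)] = 2*(2*q^3 + 6*q^2 - 3*q - 1)/(-q^4 - 4*q^3 + 3*q^2 + 2*q + 2)^2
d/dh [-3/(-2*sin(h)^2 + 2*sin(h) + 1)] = 6*(-sin(2*h) + cos(h))/(2*sin(h) + cos(2*h))^2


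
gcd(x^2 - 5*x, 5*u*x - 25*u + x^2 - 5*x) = x - 5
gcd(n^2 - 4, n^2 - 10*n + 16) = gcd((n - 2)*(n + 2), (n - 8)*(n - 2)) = n - 2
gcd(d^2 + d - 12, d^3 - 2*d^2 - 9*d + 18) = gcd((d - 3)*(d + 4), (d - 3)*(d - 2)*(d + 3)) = d - 3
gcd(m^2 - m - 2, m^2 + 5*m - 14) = m - 2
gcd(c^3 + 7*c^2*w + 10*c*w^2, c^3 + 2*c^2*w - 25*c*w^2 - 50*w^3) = c^2 + 7*c*w + 10*w^2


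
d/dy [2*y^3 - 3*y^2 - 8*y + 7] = 6*y^2 - 6*y - 8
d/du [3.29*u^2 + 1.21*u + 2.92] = 6.58*u + 1.21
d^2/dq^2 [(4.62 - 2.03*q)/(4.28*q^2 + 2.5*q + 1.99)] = (-(2.03*q - 4.62)*(8.56*q + 2.5)*(17.12*q + 5.0) + (52.1304*q - 29.3972)*(4.28*q^2 + 2.5*q + 1.99))/(4.28*q^2 + 2.5*q + 1.99)^3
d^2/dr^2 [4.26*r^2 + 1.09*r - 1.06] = 8.52000000000000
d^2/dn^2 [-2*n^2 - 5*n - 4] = -4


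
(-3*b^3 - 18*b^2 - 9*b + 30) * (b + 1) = -3*b^4 - 21*b^3 - 27*b^2 + 21*b + 30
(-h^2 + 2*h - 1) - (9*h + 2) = -h^2 - 7*h - 3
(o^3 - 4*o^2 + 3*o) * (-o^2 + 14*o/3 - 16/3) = -o^5 + 26*o^4/3 - 27*o^3 + 106*o^2/3 - 16*o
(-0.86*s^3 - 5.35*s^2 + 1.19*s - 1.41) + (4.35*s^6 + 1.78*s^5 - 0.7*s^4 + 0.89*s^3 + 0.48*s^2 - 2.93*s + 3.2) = 4.35*s^6 + 1.78*s^5 - 0.7*s^4 + 0.03*s^3 - 4.87*s^2 - 1.74*s + 1.79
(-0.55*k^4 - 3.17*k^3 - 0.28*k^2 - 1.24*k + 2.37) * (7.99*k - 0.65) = -4.3945*k^5 - 24.9708*k^4 - 0.1767*k^3 - 9.7256*k^2 + 19.7423*k - 1.5405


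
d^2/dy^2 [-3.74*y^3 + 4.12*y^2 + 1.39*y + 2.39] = 8.24 - 22.44*y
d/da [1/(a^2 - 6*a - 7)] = 2*(3 - a)/(-a^2 + 6*a + 7)^2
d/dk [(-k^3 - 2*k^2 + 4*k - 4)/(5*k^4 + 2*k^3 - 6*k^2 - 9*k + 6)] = (5*k^6 + 20*k^5 - 50*k^4 + 82*k^3 + 48*k^2 - 72*k - 12)/(25*k^8 + 20*k^7 - 56*k^6 - 114*k^5 + 60*k^4 + 132*k^3 + 9*k^2 - 108*k + 36)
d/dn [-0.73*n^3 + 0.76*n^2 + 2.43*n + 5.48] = -2.19*n^2 + 1.52*n + 2.43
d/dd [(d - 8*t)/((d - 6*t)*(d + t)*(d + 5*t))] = 2*(-d^3 + 12*d^2*t - 139*t^3)/(d^6 - 62*d^4*t^2 - 60*d^3*t^3 + 961*d^2*t^4 + 1860*d*t^5 + 900*t^6)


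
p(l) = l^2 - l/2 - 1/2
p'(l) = 2*l - 1/2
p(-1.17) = 1.45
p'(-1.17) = -2.84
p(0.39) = -0.54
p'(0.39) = 0.28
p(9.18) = 79.18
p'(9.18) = 17.86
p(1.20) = 0.34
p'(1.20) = 1.90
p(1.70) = 1.54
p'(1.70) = 2.90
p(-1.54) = 2.64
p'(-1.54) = -3.58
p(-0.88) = 0.71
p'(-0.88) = -2.26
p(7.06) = 45.81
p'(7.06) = 13.62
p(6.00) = 32.50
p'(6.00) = 11.50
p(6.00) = 32.50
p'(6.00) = 11.50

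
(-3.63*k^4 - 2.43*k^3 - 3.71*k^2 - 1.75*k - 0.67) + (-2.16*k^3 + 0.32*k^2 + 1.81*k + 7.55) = -3.63*k^4 - 4.59*k^3 - 3.39*k^2 + 0.0600000000000001*k + 6.88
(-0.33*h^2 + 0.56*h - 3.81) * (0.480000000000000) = -0.1584*h^2 + 0.2688*h - 1.8288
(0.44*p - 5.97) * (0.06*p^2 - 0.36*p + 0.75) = 0.0264*p^3 - 0.5166*p^2 + 2.4792*p - 4.4775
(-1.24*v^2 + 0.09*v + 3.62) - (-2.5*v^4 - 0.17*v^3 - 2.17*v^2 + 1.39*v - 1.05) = 2.5*v^4 + 0.17*v^3 + 0.93*v^2 - 1.3*v + 4.67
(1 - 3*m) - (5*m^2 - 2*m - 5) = -5*m^2 - m + 6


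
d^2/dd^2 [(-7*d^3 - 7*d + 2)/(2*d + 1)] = 2*(-28*d^3 - 42*d^2 - 21*d + 22)/(8*d^3 + 12*d^2 + 6*d + 1)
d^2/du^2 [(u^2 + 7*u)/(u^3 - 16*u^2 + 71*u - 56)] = 2*(u^6 + 21*u^5 - 549*u^4 + 2823*u^3 - 336*u^2 - 18816*u + 30968)/(u^9 - 48*u^8 + 981*u^7 - 11080*u^6 + 75027*u^5 - 308832*u^4 + 749015*u^3 - 997416*u^2 + 667968*u - 175616)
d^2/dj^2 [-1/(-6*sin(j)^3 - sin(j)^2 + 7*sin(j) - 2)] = (-324*sin(j)^6 - 66*sin(j)^5 + 512*sin(j)^4 + 225*sin(j)^3 - 287*sin(j)^2 - 128*sin(j) + 94)/(6*sin(j)^3 + sin(j)^2 - 7*sin(j) + 2)^3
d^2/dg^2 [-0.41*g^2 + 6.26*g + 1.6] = -0.820000000000000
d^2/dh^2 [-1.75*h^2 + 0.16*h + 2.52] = -3.50000000000000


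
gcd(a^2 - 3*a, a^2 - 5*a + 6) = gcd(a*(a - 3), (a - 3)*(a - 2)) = a - 3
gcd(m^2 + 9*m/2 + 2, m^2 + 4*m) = m + 4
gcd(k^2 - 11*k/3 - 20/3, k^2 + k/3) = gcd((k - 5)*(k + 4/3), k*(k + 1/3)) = 1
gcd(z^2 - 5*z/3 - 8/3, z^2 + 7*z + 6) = z + 1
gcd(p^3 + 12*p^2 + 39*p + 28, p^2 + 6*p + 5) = p + 1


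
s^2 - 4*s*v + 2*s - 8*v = (s + 2)*(s - 4*v)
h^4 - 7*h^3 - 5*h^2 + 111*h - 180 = (h - 5)*(h - 3)^2*(h + 4)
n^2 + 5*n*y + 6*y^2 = (n + 2*y)*(n + 3*y)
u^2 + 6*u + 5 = (u + 1)*(u + 5)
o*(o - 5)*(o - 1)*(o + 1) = o^4 - 5*o^3 - o^2 + 5*o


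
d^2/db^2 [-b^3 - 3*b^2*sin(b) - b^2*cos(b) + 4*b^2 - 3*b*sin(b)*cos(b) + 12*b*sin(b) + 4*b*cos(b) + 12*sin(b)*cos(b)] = 3*b^2*sin(b) + b^2*cos(b) - 8*b*sin(b) + 6*b*sin(2*b) - 16*b*cos(b) - 6*b - 14*sin(b) - 24*sin(2*b) + 22*cos(b) - 6*cos(2*b) + 8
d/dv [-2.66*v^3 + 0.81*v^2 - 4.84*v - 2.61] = -7.98*v^2 + 1.62*v - 4.84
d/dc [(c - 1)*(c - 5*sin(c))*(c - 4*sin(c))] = (1 - c)*(c - 5*sin(c))*(4*cos(c) - 1) + (1 - c)*(c - 4*sin(c))*(5*cos(c) - 1) + (c - 5*sin(c))*(c - 4*sin(c))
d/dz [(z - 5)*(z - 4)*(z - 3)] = 3*z^2 - 24*z + 47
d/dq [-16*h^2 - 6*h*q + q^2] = -6*h + 2*q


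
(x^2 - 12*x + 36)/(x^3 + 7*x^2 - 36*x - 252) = (x - 6)/(x^2 + 13*x + 42)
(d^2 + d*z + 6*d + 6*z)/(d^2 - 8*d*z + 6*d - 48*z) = (-d - z)/(-d + 8*z)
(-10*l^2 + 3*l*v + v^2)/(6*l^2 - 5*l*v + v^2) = (5*l + v)/(-3*l + v)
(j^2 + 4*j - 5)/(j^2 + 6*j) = (j^2 + 4*j - 5)/(j*(j + 6))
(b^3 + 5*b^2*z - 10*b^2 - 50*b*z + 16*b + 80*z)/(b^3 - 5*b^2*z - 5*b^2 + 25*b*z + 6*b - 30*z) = (-b^2 - 5*b*z + 8*b + 40*z)/(-b^2 + 5*b*z + 3*b - 15*z)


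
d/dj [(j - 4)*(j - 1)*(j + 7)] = 3*j^2 + 4*j - 31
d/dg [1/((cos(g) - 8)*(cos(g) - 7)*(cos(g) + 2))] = (-3*sin(g)^2 - 26*cos(g) + 29)*sin(g)/((cos(g) - 8)^2*(cos(g) - 7)^2*(cos(g) + 2)^2)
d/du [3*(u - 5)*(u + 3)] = 6*u - 6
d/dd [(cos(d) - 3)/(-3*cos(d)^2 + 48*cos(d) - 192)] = -(cos(d) + 2)*sin(d)/(3*(cos(d) - 8)^3)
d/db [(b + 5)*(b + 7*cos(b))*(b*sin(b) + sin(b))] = -(b + 1)*(b + 5)*(7*sin(b) - 1)*sin(b) + (b + 1)*(b + 7*cos(b))*sin(b) + (b + 5)*(b + 7*cos(b))*(b*cos(b) + sqrt(2)*sin(b + pi/4))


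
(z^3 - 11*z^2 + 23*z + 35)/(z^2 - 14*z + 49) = (z^2 - 4*z - 5)/(z - 7)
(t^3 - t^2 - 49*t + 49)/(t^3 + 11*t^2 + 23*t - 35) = (t - 7)/(t + 5)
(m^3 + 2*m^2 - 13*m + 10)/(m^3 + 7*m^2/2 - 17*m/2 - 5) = 2*(m - 1)/(2*m + 1)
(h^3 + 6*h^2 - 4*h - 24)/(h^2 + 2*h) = h + 4 - 12/h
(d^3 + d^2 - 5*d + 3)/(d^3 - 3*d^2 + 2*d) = (d^2 + 2*d - 3)/(d*(d - 2))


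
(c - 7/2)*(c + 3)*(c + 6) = c^3 + 11*c^2/2 - 27*c/2 - 63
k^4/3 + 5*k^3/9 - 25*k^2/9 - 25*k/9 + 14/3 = (k/3 + 1)*(k - 7/3)*(k - 1)*(k + 2)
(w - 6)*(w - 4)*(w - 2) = w^3 - 12*w^2 + 44*w - 48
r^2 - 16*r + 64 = (r - 8)^2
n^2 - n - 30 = (n - 6)*(n + 5)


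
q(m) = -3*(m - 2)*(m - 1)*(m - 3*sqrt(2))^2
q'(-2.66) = 1895.63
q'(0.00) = 212.91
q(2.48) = -6.62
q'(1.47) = -2.76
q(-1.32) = -715.01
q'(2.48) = -10.76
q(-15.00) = -302147.84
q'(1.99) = -15.05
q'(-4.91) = 5464.48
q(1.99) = 0.15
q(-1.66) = -1017.60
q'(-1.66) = 1005.38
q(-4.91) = -10263.12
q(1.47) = 5.74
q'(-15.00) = 68061.63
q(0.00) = -108.00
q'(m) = -3*(m - 2)*(m - 1)*(2*m - 6*sqrt(2)) - 3*(m - 2)*(m - 3*sqrt(2))^2 - 3*(m - 1)*(m - 3*sqrt(2))^2 = -12*m^3 + 27*m^2 + 54*sqrt(2)*m^2 - 108*sqrt(2)*m - 120*m + 36*sqrt(2) + 162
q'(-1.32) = 780.63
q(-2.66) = -2437.92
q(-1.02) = -506.86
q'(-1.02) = 611.38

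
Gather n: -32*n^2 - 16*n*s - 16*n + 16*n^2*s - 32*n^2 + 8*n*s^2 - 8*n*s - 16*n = n^2*(16*s - 64) + n*(8*s^2 - 24*s - 32)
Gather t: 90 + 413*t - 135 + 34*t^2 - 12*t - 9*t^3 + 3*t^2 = -9*t^3 + 37*t^2 + 401*t - 45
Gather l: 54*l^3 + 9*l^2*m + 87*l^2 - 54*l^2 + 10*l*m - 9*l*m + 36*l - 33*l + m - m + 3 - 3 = 54*l^3 + l^2*(9*m + 33) + l*(m + 3)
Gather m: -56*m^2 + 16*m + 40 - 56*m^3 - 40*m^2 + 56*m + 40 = -56*m^3 - 96*m^2 + 72*m + 80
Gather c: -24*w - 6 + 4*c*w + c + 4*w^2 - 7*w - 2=c*(4*w + 1) + 4*w^2 - 31*w - 8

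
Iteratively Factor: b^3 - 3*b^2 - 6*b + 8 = (b - 1)*(b^2 - 2*b - 8) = (b - 4)*(b - 1)*(b + 2)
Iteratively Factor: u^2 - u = (u - 1)*(u)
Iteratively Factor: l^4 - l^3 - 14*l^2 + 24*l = (l - 3)*(l^3 + 2*l^2 - 8*l) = (l - 3)*(l - 2)*(l^2 + 4*l) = (l - 3)*(l - 2)*(l + 4)*(l)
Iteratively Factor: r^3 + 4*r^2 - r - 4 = (r + 1)*(r^2 + 3*r - 4) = (r + 1)*(r + 4)*(r - 1)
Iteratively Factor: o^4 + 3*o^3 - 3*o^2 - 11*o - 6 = (o + 3)*(o^3 - 3*o - 2) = (o + 1)*(o + 3)*(o^2 - o - 2) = (o - 2)*(o + 1)*(o + 3)*(o + 1)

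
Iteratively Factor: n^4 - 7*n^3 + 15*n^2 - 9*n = (n - 3)*(n^3 - 4*n^2 + 3*n) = (n - 3)^2*(n^2 - n) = (n - 3)^2*(n - 1)*(n)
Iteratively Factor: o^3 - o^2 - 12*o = (o + 3)*(o^2 - 4*o) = (o - 4)*(o + 3)*(o)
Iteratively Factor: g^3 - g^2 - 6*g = (g + 2)*(g^2 - 3*g) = (g - 3)*(g + 2)*(g)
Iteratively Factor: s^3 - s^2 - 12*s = (s + 3)*(s^2 - 4*s) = (s - 4)*(s + 3)*(s)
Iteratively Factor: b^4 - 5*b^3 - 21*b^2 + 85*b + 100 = (b + 1)*(b^3 - 6*b^2 - 15*b + 100) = (b - 5)*(b + 1)*(b^2 - b - 20) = (b - 5)*(b + 1)*(b + 4)*(b - 5)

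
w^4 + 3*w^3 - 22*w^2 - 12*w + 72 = (w - 3)*(w - 2)*(w + 2)*(w + 6)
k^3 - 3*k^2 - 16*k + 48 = (k - 4)*(k - 3)*(k + 4)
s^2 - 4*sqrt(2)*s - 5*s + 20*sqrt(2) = (s - 5)*(s - 4*sqrt(2))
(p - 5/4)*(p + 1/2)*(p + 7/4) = p^3 + p^2 - 31*p/16 - 35/32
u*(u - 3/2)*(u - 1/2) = u^3 - 2*u^2 + 3*u/4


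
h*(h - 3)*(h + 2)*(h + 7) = h^4 + 6*h^3 - 13*h^2 - 42*h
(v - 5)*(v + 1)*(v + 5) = v^3 + v^2 - 25*v - 25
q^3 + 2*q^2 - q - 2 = (q - 1)*(q + 1)*(q + 2)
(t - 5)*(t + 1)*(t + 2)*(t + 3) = t^4 + t^3 - 19*t^2 - 49*t - 30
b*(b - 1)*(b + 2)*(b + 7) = b^4 + 8*b^3 + 5*b^2 - 14*b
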